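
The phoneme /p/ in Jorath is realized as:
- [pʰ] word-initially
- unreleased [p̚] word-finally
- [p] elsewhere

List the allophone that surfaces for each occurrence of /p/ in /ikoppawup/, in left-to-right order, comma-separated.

[p], [p], [p̚]

Occurrence 1 (position 4): no conditioning environment matches → elsewhere allophone [p].
Occurrence 2 (position 5): no conditioning environment matches → elsewhere allophone [p].
Occurrence 3 (position 9): word-finally → [p̚].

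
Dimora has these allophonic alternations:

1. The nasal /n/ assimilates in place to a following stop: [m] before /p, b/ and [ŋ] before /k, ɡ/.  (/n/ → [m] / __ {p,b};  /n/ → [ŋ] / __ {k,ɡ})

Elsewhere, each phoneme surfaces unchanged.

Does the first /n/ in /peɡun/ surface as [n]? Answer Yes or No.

Yes

/n/ — word-final; rule 1 does not apply here → [n].
The actual realization is [n], which matches [n].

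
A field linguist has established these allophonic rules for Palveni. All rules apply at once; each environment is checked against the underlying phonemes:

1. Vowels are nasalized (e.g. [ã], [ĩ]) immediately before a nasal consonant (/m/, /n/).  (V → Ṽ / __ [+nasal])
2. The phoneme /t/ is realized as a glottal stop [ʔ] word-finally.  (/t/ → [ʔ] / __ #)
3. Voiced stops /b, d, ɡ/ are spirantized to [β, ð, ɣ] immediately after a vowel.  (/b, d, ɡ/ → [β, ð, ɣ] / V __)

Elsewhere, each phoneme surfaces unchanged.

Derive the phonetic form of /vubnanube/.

/v/ (word-initial): no rule targets it → [v].
/u/ — between /v/ and /b/; rule 1 does not apply here → [u].
/b/ (between /u/ and /n/): immediately after a vowel, so rule 3 applies → [β].
/n/ stays [n].
/a/ meets the environment for rule 1 (before a nasal consonant) → [ã].
/n/ stays [n].
/u/ (between /n/ and /b/) is in the target of rule 1 but the environment (before a nasal consonant) is not met → [u].
Rule 3 applies to /b/ (between /u/ and /e/: immediately after a vowel) → [β].
/e/ (word-final) is in the target of rule 1 but the environment (before a nasal consonant) is not met → [e].

[vuβnãnuβe]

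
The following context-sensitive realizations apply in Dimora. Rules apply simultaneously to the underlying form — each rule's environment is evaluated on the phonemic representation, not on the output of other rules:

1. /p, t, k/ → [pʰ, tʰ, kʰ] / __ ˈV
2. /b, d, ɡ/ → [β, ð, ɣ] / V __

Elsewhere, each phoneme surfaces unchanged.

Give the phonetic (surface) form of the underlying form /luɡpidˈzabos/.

/l/ — not in any rule's target class → [l].
/u/ (between /l/ and /ɡ/): no rule targets it → [u].
/ɡ/ meets the environment for rule 2 (immediately after a vowel) → [ɣ].
/p/ (between /ɡ/ and /i/) fails the environment for rule 1, so it stays [p].
/i/ (between /p/ and /d/) is unaffected → [i].
Rule 2 applies to /d/ (between /i/ and /z/: immediately after a vowel) → [ð].
/z/ (between /d/ and /a/): no rule targets it → [z].
/a/ (between /z/ and /b/): no rule targets it → [a].
/b/ (between /a/ and /o/): immediately after a vowel, so rule 2 applies → [β].
/o/ stays [o].
/s/ (word-final) is unaffected → [s].

[luɣpiðˈzaβos]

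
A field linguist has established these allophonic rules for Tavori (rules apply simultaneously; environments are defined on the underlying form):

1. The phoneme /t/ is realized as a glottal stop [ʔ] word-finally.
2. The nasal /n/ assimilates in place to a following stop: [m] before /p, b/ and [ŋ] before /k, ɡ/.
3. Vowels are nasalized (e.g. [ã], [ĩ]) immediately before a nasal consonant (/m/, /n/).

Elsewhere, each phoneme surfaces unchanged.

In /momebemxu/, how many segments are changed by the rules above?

Segments that undergo a rule: /o/ → [õ] (rule 3); /e/ → [ẽ] (rule 3).
All other segments surface unchanged.

2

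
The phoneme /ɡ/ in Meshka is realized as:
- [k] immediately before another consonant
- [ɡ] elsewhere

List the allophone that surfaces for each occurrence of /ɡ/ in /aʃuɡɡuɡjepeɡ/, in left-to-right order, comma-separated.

Occurrence 1 (position 4): immediately before another consonant → [k].
Occurrence 2 (position 5): no conditioning environment matches → elsewhere allophone [ɡ].
Occurrence 3 (position 7): immediately before another consonant → [k].
Occurrence 4 (position 12): no conditioning environment matches → elsewhere allophone [ɡ].

[k], [ɡ], [k], [ɡ]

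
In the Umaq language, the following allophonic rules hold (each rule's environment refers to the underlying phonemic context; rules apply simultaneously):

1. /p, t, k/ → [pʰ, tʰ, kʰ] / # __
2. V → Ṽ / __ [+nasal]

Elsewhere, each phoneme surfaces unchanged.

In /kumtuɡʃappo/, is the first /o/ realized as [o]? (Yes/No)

Yes

/o/ — word-final; rule 2 does not apply here → [o].
The actual realization is [o], which matches [o].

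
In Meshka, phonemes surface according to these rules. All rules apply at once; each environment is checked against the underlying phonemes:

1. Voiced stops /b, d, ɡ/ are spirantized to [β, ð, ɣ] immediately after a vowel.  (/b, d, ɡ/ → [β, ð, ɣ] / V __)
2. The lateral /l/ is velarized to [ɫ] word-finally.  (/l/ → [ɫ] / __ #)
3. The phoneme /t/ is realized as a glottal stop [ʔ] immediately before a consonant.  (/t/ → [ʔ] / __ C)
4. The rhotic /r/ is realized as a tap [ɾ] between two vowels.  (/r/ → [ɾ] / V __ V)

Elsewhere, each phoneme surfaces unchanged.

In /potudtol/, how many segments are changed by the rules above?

Segments that undergo a rule: /d/ → [ð] (rule 1); /l/ → [ɫ] (rule 2).
All other segments surface unchanged.

2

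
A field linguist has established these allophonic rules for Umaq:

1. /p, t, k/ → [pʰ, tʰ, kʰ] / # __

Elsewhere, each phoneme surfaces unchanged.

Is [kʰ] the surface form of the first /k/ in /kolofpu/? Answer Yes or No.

/k/ — word-initial, word-initially — surfaces as [kʰ] (rule 1).
The actual realization is [kʰ], which matches [kʰ].

Yes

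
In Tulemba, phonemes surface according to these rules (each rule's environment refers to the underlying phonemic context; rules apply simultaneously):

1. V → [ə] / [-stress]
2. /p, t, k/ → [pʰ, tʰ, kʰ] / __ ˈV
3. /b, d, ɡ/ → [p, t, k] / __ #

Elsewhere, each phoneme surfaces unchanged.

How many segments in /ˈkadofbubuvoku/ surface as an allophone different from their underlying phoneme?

6

Segments that undergo a rule: /k/ → [kʰ] (rule 2); /o/ → [ə] (rule 1); /u/ → [ə] (rule 1); /u/ → [ə] (rule 1); /o/ → [ə] (rule 1); /u/ → [ə] (rule 1).
All other segments surface unchanged.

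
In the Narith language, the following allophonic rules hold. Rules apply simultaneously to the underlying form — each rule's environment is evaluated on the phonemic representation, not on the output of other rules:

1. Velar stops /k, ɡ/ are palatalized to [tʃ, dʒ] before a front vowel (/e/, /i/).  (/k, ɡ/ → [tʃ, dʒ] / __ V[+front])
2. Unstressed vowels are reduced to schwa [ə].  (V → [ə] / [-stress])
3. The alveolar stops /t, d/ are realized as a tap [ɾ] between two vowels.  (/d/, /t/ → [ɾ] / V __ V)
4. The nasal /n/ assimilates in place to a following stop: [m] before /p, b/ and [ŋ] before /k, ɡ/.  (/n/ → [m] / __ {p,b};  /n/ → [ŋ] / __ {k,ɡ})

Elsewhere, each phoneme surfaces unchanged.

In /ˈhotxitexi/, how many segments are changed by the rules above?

4

Segments that undergo a rule: /i/ → [ə] (rule 2); /t/ → [ɾ] (rule 3); /e/ → [ə] (rule 2); /i/ → [ə] (rule 2).
All other segments surface unchanged.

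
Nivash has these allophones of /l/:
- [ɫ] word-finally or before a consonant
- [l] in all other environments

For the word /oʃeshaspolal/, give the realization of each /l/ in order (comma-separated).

[l], [ɫ]

Occurrence 1 (position 10): no conditioning environment matches → elsewhere allophone [l].
Occurrence 2 (position 12): word-finally or before a consonant → [ɫ].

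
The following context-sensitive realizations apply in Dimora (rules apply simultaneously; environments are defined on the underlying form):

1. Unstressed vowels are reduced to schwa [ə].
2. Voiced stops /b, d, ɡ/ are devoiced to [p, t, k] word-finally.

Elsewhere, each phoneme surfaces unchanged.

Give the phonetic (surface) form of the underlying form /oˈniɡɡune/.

/o/ meets the environment for rule 1 (in an unstressed syllable) → [ə].
/i/ — between /n/ and /ɡ/; rule 1 does not apply here → [i].
/ɡ/ (between /i/ and /ɡ/) fails the environment for rule 2, so it stays [ɡ].
/ɡ/ (between /ɡ/ and /u/) fails the environment for rule 2, so it stays [ɡ].
/u/ (between /ɡ/ and /n/) occurs in an unstressed syllable → [ə] by rule 1.
Rule 1 applies to /e/ (word-final: in an unstressed syllable) → [ə].

[əˈniɡɡənə]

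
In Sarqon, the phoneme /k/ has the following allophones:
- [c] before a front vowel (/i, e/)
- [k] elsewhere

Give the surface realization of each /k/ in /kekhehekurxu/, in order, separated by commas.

[c], [k], [k]

Occurrence 1 (position 1): before a front vowel → [c].
Occurrence 2 (position 3): no conditioning environment matches → elsewhere allophone [k].
Occurrence 3 (position 8): no conditioning environment matches → elsewhere allophone [k].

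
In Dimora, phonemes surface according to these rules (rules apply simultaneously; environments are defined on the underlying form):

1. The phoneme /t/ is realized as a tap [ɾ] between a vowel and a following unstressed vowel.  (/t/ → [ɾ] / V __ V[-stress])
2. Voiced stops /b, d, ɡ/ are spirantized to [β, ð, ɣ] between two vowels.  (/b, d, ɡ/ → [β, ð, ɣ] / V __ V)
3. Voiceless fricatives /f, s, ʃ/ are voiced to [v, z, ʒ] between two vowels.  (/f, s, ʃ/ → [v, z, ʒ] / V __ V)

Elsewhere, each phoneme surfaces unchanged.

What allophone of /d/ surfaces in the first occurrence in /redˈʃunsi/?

/d/ — between /e/ and /ʃ/; rule 2 does not apply here → [d].

[d]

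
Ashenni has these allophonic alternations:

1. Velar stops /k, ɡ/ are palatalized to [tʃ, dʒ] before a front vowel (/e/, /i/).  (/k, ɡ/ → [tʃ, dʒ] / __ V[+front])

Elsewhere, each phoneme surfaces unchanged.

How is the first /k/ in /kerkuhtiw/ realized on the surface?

/k/ (word-initial) occurs before a front vowel → [tʃ] by rule 1.

[tʃ]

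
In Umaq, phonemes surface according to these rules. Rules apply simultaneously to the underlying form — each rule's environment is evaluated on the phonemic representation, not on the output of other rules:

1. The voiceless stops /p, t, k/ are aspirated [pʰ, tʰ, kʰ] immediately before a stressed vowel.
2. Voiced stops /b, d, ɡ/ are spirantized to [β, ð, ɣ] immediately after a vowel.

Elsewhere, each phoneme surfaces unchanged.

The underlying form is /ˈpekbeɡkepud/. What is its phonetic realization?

[ˈpʰekbeɣkepuð]

/p/ (word-initial) occurs immediately before a stressed vowel → [pʰ] by rule 1.
/k/ (between /e/ and /b/) fails the environment for rule 1, so it stays [k].
/b/ (between /k/ and /e/) fails the environment for rule 2, so it stays [b].
/ɡ/ meets the environment for rule 2 (immediately after a vowel) → [ɣ].
/k/ — between /ɡ/ and /e/; rule 1 does not apply here → [k].
/p/ — between /e/ and /u/; rule 1 does not apply here → [p].
/d/ — word-final, immediately after a vowel — surfaces as [ð] (rule 2).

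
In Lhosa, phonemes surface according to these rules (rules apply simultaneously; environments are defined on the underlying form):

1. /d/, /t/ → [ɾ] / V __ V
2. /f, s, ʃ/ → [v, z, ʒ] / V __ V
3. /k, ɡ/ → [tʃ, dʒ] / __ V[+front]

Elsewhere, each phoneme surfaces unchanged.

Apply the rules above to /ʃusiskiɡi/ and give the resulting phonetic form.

[ʃuzistʃidʒi]

/ʃ/ (word-initial) is in the target of rule 2 but the environment (between two vowels) is not met → [ʃ].
/s/ (between /u/ and /i/) occurs between two vowels → [z] by rule 2.
/s/ — between /i/ and /k/; rule 2 does not apply here → [s].
/k/ meets the environment for rule 3 (before a front vowel) → [tʃ].
/ɡ/ (between /i/ and /i/) occurs before a front vowel → [dʒ] by rule 3.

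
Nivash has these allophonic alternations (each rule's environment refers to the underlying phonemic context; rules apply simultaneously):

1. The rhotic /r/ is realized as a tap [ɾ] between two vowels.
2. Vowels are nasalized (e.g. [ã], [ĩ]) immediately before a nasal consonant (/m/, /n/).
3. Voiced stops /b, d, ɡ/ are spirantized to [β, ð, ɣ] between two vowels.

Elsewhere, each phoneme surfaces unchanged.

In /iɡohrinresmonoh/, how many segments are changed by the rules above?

3

Segments that undergo a rule: /ɡ/ → [ɣ] (rule 3); /i/ → [ĩ] (rule 2); /o/ → [õ] (rule 2).
All other segments surface unchanged.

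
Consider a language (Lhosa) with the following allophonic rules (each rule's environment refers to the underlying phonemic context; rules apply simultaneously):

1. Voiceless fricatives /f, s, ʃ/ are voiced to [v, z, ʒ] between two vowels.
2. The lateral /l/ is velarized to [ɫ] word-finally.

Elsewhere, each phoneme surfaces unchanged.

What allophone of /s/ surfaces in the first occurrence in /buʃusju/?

[s]

/s/ (between /u/ and /j/) fails the environment for rule 1, so it stays [s].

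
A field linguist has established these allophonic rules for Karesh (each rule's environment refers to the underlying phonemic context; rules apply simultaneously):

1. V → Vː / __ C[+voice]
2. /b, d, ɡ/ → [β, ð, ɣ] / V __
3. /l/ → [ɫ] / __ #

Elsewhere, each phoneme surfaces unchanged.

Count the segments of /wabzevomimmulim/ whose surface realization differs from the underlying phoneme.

Segments that undergo a rule: /a/ → [aː] (rule 1); /b/ → [β] (rule 2); /e/ → [eː] (rule 1); /o/ → [oː] (rule 1); /i/ → [iː] (rule 1); /u/ → [uː] (rule 1); /i/ → [iː] (rule 1).
All other segments surface unchanged.

7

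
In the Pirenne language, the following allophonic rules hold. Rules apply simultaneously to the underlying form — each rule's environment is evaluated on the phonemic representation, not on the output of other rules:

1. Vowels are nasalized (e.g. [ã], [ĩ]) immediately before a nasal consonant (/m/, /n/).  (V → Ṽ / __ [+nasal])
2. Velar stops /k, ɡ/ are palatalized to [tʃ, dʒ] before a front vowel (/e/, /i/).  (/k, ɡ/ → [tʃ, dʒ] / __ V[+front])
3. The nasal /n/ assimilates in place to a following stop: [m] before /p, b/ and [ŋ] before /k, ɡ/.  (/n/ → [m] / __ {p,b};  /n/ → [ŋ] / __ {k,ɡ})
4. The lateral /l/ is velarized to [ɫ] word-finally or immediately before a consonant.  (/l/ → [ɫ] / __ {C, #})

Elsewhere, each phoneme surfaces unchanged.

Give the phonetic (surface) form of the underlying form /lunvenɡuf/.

/l/ (word-initial): rule 4 targets it, but not word-finally or immediately before a consonant → unchanged [l].
/u/ meets the environment for rule 1 (before a nasal consonant) → [ũ].
/n/ (between /u/ and /v/) is in the target of rule 3 but the environment (before a labial or velar stop) is not met → [n].
/v/ (between /n/ and /e/) is unaffected → [v].
/e/ meets the environment for rule 1 (before a nasal consonant) → [ẽ].
/n/ (between /e/ and /ɡ/): before a labial or velar stop, so rule 3 applies → [ŋ].
/ɡ/ (between /n/ and /u/) is in the target of rule 2 but the environment (before a front vowel) is not met → [ɡ].
/u/ (between /ɡ/ and /f/) fails the environment for rule 1, so it stays [u].
/f/ stays [f].

[lũnvẽŋɡuf]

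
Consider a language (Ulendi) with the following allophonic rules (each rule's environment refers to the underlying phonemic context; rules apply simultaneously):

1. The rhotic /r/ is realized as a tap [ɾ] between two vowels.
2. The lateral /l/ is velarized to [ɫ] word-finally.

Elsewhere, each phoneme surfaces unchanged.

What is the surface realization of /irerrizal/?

/i/ — not in any rule's target class → [i].
/r/ — between /i/ and /e/, between two vowels — surfaces as [ɾ] (rule 1).
/e/ stays [e].
/r/ (between /e/ and /r/) fails the environment for rule 1, so it stays [r].
/r/ (between /r/ and /i/) is in the target of rule 1 but the environment (between two vowels) is not met → [r].
/i/ (between /r/ and /z/): no rule targets it → [i].
/z/ (between /i/ and /a/) is unaffected → [z].
/a/ (between /z/ and /l/) is unaffected → [a].
/l/ meets the environment for rule 2 (word-finally) → [ɫ].

[iɾerrizaɫ]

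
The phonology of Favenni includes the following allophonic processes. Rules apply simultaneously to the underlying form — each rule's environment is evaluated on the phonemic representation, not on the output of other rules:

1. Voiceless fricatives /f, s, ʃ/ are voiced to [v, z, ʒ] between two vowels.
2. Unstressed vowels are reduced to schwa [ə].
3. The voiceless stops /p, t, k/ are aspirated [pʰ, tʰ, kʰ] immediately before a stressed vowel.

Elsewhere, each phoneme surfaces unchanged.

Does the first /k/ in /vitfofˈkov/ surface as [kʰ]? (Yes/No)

Yes

/k/ (between /f/ and /o/) occurs immediately before a stressed vowel → [kʰ] by rule 3.
The actual realization is [kʰ], which matches [kʰ].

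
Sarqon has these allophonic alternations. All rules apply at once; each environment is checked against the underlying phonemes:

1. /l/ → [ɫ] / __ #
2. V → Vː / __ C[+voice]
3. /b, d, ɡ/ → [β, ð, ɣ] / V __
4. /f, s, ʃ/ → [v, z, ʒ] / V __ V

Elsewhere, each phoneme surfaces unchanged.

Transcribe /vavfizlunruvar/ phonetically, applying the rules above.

[vaːvfiːzluːnruːvaːr]

/v/ — not in any rule's target class → [v].
Rule 2 applies to /a/ (between /v/ and /v/: before a voiced consonant) → [aː].
/v/ (between /a/ and /f/): no rule targets it → [v].
/f/ (between /v/ and /i/): rule 4 targets it, but not between two vowels → unchanged [f].
/i/ meets the environment for rule 2 (before a voiced consonant) → [iː].
/z/ (between /i/ and /l/) is unaffected → [z].
/l/ (between /z/ and /u/) fails the environment for rule 1, so it stays [l].
/u/ (between /l/ and /n/): before a voiced consonant, so rule 2 applies → [uː].
/n/ (between /u/ and /r/) is unaffected → [n].
/r/ (between /n/ and /u/): no rule targets it → [r].
/u/ — between /r/ and /v/, before a voiced consonant — surfaces as [uː] (rule 2).
/v/ — not in any rule's target class → [v].
/a/ (between /v/ and /r/): before a voiced consonant, so rule 2 applies → [aː].
/r/ — not in any rule's target class → [r].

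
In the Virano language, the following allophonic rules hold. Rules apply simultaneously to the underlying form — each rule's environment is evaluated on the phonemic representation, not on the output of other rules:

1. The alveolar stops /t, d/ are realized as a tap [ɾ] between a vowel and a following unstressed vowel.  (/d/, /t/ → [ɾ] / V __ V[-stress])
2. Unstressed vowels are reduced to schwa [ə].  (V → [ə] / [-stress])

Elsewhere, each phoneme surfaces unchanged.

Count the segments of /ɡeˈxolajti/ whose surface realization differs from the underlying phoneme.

3

Segments that undergo a rule: /e/ → [ə] (rule 2); /a/ → [ə] (rule 2); /i/ → [ə] (rule 2).
All other segments surface unchanged.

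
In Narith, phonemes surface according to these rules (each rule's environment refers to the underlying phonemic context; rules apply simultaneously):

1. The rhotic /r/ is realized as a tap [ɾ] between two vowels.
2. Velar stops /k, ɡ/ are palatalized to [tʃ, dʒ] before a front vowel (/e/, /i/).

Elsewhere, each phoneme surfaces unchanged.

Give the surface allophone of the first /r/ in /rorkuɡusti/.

[r]

/r/ (word-initial) is in the target of rule 1 but the environment (between two vowels) is not met → [r].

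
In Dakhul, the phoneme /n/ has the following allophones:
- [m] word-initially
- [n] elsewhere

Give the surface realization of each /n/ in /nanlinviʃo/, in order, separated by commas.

[m], [n], [n]

Occurrence 1 (position 1): word-initially → [m].
Occurrence 2 (position 3): no conditioning environment matches → elsewhere allophone [n].
Occurrence 3 (position 6): no conditioning environment matches → elsewhere allophone [n].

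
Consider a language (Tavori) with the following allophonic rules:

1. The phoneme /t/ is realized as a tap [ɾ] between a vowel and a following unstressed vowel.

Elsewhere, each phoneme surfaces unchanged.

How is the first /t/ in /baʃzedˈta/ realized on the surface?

/t/ — between /d/ and /a/; rule 1 does not apply here → [t].

[t]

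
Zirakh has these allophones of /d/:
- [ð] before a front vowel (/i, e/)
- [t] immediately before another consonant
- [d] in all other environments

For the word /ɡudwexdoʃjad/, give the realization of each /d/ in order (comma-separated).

Occurrence 1 (position 3): immediately before another consonant → [t].
Occurrence 2 (position 7): no conditioning environment matches → elsewhere allophone [d].
Occurrence 3 (position 12): no conditioning environment matches → elsewhere allophone [d].

[t], [d], [d]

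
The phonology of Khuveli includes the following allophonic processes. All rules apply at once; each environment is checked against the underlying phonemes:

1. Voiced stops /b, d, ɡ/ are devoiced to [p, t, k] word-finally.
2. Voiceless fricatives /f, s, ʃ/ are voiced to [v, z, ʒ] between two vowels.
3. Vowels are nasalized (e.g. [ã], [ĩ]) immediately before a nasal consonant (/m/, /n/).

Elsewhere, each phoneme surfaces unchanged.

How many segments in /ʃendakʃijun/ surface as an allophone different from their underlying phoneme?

2

Segments that undergo a rule: /e/ → [ẽ] (rule 3); /u/ → [ũ] (rule 3).
All other segments surface unchanged.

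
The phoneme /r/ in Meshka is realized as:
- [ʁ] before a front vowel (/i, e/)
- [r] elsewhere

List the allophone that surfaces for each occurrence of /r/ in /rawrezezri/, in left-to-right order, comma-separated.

[r], [ʁ], [ʁ]

Occurrence 1 (position 1): no conditioning environment matches → elsewhere allophone [r].
Occurrence 2 (position 4): before a front vowel (/i, e/) → [ʁ].
Occurrence 3 (position 9): before a front vowel (/i, e/) → [ʁ].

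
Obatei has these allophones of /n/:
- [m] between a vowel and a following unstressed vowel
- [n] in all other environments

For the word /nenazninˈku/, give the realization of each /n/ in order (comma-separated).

[n], [m], [n], [n]

Occurrence 1 (position 1): no conditioning environment matches → elsewhere allophone [n].
Occurrence 2 (position 3): between a vowel and a following unstressed vowel → [m].
Occurrence 3 (position 6): no conditioning environment matches → elsewhere allophone [n].
Occurrence 4 (position 8): no conditioning environment matches → elsewhere allophone [n].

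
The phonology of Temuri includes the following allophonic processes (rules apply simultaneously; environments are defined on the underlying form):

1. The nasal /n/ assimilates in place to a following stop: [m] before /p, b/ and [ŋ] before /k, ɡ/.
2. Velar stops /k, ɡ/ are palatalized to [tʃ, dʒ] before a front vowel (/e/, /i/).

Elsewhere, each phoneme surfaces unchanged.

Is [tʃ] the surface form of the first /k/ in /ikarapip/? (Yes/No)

No

/k/ — between /i/ and /a/; rule 2 does not apply here → [k].
The actual realization is [k], not [tʃ].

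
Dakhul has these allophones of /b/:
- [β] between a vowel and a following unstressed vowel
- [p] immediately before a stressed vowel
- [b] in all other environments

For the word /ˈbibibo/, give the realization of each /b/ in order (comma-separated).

Occurrence 1 (position 1): immediately before a stressed vowel → [p].
Occurrence 2 (position 3): between a vowel and a following unstressed vowel → [β].
Occurrence 3 (position 5): between a vowel and a following unstressed vowel → [β].

[p], [β], [β]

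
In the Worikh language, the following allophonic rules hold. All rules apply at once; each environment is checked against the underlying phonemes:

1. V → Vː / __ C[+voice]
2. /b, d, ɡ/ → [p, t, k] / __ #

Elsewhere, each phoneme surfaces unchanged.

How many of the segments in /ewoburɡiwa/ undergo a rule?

4

Segments that undergo a rule: /e/ → [eː] (rule 1); /o/ → [oː] (rule 1); /u/ → [uː] (rule 1); /i/ → [iː] (rule 1).
All other segments surface unchanged.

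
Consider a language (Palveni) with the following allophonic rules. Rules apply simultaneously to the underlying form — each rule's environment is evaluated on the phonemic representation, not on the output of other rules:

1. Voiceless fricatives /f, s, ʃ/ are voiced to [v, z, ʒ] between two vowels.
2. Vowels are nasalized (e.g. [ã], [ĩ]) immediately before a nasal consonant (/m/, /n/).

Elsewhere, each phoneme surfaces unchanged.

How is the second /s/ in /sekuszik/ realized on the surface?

/s/ (between /u/ and /z/) fails the environment for rule 1, so it stays [s].

[s]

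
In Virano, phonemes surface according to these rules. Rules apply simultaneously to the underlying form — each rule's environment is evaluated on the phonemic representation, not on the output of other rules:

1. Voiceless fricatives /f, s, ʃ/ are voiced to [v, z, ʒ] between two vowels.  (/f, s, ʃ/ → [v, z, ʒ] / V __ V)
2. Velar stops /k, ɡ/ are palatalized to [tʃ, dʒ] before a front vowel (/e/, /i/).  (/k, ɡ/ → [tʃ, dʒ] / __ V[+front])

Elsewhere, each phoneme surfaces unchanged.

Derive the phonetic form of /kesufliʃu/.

[tʃezufliʒu]

/k/ — word-initial, before a front vowel — surfaces as [tʃ] (rule 2).
/e/ — not in any rule's target class → [e].
/s/ (between /e/ and /u/) occurs between two vowels → [z] by rule 1.
/u/ stays [u].
/f/ (between /u/ and /l/) is in the target of rule 1 but the environment (between two vowels) is not met → [f].
/l/ (between /f/ and /i/): no rule targets it → [l].
/i/ stays [i].
/ʃ/ — between /i/ and /u/, between two vowels — surfaces as [ʒ] (rule 1).
/u/ stays [u].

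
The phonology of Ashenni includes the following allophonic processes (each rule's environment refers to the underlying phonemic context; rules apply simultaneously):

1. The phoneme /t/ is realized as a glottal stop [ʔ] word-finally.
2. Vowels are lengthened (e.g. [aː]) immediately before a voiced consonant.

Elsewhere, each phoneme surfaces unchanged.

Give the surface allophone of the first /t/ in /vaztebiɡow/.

/t/ (between /z/ and /e/): rule 1 targets it, but not word-finally → unchanged [t].

[t]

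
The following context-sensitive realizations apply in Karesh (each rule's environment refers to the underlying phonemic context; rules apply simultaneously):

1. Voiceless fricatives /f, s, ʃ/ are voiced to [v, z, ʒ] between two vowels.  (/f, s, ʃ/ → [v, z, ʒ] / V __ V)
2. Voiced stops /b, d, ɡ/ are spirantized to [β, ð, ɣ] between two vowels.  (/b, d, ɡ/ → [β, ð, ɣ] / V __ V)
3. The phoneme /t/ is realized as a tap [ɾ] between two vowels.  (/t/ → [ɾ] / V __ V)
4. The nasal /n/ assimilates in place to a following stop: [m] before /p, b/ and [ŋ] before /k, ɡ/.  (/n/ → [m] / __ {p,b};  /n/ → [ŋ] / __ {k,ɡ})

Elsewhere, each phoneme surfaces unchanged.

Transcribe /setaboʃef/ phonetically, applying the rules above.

[seɾaβoʒef]

/s/ (word-initial) fails the environment for rule 1, so it stays [s].
/e/ — not in any rule's target class → [e].
/t/ (between /e/ and /a/) occurs between two vowels → [ɾ] by rule 3.
/a/ — not in any rule's target class → [a].
/b/ — between /a/ and /o/, between two vowels — surfaces as [β] (rule 2).
/o/ — not in any rule's target class → [o].
Rule 1 applies to /ʃ/ (between /o/ and /e/: between two vowels) → [ʒ].
/e/ (between /ʃ/ and /f/) is unaffected → [e].
/f/ (word-final): rule 1 targets it, but not between two vowels → unchanged [f].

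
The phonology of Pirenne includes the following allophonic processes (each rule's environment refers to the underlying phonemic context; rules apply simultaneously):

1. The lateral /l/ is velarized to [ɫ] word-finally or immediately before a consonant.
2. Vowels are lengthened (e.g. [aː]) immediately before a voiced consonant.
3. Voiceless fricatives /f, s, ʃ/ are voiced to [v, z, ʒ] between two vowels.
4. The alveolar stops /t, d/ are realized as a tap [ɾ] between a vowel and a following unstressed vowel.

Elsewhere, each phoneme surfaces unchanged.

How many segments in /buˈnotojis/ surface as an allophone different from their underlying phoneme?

Segments that undergo a rule: /u/ → [uː] (rule 2); /t/ → [ɾ] (rule 4); /o/ → [oː] (rule 2).
All other segments surface unchanged.

3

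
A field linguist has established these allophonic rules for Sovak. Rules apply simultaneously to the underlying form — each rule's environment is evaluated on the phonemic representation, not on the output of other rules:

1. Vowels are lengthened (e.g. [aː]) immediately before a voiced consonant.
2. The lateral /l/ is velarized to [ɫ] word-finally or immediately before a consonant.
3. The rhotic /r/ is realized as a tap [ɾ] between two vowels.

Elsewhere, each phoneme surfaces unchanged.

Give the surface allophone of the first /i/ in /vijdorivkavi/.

Rule 1 applies to /i/ (between /v/ and /j/: before a voiced consonant) → [iː].

[iː]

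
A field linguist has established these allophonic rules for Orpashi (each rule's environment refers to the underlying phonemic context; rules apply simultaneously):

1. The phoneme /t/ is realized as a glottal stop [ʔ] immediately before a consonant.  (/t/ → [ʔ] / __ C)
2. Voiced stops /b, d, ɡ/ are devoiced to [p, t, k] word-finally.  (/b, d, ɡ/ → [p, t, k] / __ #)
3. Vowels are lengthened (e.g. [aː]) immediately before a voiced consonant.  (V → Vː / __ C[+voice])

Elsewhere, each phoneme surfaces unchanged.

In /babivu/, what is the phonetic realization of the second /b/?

/b/ (between /a/ and /i/) fails the environment for rule 2, so it stays [b].

[b]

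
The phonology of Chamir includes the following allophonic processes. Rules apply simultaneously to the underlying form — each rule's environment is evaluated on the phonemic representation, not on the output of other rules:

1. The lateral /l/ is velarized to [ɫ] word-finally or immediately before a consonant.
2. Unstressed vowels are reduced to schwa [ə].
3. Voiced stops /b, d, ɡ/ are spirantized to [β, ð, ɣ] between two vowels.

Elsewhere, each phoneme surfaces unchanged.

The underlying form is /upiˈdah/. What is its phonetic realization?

Rule 2 applies to /u/ (word-initial: in an unstressed syllable) → [ə].
/p/ (between /u/ and /i/) is unaffected → [p].
/i/ (between /p/ and /d/) occurs in an unstressed syllable → [ə] by rule 2.
/d/ (between /i/ and /a/) occurs between two vowels → [ð] by rule 3.
/a/ (between /d/ and /h/) fails the environment for rule 2, so it stays [a].
/h/ stays [h].

[əpəˈðah]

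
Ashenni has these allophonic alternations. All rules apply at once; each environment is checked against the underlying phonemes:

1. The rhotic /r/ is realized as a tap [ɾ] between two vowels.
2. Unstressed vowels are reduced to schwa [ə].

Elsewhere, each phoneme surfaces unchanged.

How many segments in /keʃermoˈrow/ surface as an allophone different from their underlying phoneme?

4

Segments that undergo a rule: /e/ → [ə] (rule 2); /e/ → [ə] (rule 2); /o/ → [ə] (rule 2); /r/ → [ɾ] (rule 1).
All other segments surface unchanged.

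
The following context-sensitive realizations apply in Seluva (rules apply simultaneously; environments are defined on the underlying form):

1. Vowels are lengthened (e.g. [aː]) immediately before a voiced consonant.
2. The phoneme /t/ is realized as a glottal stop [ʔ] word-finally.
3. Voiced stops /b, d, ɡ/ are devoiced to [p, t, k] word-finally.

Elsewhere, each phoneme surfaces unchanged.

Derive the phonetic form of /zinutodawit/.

[ziːnutoːdaːwiʔ]

/z/ stays [z].
Rule 1 applies to /i/ (between /z/ and /n/: before a voiced consonant) → [iː].
/n/ (between /i/ and /u/) is unaffected → [n].
/u/ — between /n/ and /t/; rule 1 does not apply here → [u].
/t/ (between /u/ and /o/) fails the environment for rule 2, so it stays [t].
Rule 1 applies to /o/ (between /t/ and /d/: before a voiced consonant) → [oː].
/d/ (between /o/ and /a/) is in the target of rule 3 but the environment (word-finally) is not met → [d].
Rule 1 applies to /a/ (between /d/ and /w/: before a voiced consonant) → [aː].
/w/ (between /a/ and /i/) is unaffected → [w].
/i/ (between /w/ and /t/) fails the environment for rule 1, so it stays [i].
/t/ meets the environment for rule 2 (word-finally) → [ʔ].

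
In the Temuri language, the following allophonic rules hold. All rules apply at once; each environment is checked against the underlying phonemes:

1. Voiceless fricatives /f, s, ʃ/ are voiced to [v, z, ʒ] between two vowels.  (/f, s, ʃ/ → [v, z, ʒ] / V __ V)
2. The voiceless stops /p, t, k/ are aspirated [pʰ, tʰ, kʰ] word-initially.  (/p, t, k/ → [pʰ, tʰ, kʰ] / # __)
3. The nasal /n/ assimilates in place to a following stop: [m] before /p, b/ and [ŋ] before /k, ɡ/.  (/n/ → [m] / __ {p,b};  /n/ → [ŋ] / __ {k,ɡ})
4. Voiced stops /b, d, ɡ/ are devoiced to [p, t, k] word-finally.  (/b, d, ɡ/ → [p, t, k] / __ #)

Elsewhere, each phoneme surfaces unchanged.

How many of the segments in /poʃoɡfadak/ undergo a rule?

2

Segments that undergo a rule: /p/ → [pʰ] (rule 2); /ʃ/ → [ʒ] (rule 1).
All other segments surface unchanged.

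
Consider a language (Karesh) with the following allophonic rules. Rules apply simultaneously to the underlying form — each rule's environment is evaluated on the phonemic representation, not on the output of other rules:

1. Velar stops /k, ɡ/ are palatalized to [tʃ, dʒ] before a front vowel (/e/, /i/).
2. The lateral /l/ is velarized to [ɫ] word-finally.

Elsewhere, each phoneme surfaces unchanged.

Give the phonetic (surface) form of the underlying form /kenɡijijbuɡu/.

/k/ (word-initial) occurs before a front vowel → [tʃ] by rule 1.
/ɡ/ (between /n/ and /i/) occurs before a front vowel → [dʒ] by rule 1.
/ɡ/ (between /u/ and /u/): rule 1 targets it, but not before a front vowel → unchanged [ɡ].

[tʃendʒijijbuɡu]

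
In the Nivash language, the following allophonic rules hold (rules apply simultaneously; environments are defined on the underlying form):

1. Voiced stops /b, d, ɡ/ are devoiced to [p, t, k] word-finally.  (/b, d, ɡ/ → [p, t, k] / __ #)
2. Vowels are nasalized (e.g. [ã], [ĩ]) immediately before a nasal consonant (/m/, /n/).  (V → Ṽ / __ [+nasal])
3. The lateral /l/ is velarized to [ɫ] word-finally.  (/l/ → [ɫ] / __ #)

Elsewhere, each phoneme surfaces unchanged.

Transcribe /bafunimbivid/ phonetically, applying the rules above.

[bafũnĩmbivit]

/b/ (word-initial) is in the target of rule 1 but the environment (word-finally) is not met → [b].
/a/ (between /b/ and /f/): rule 2 targets it, but not before a nasal consonant → unchanged [a].
Rule 2 applies to /u/ (between /f/ and /n/: before a nasal consonant) → [ũ].
/i/ (between /n/ and /m/) occurs before a nasal consonant → [ĩ] by rule 2.
/b/ — between /m/ and /i/; rule 1 does not apply here → [b].
/i/ (between /b/ and /v/) fails the environment for rule 2, so it stays [i].
/i/ (between /v/ and /d/) fails the environment for rule 2, so it stays [i].
/d/ meets the environment for rule 1 (word-finally) → [t].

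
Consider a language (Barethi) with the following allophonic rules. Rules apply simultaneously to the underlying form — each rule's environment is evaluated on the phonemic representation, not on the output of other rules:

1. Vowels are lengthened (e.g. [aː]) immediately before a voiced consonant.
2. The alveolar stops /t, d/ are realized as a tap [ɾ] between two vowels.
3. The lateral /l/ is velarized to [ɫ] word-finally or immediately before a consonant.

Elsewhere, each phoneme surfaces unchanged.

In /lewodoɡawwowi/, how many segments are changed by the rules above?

6

Segments that undergo a rule: /e/ → [eː] (rule 1); /o/ → [oː] (rule 1); /d/ → [ɾ] (rule 2); /o/ → [oː] (rule 1); /a/ → [aː] (rule 1); /o/ → [oː] (rule 1).
All other segments surface unchanged.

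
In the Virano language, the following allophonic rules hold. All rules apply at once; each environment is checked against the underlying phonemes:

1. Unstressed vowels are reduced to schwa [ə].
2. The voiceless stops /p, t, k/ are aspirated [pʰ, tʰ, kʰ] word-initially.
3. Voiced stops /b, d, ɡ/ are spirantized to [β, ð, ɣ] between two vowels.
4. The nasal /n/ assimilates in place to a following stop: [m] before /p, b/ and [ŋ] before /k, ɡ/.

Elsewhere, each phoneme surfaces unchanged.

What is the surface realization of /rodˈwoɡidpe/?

/r/ stays [r].
/o/ — between /r/ and /d/, in an unstressed syllable — surfaces as [ə] (rule 1).
/d/ (between /o/ and /w/) fails the environment for rule 3, so it stays [d].
/w/ (between /d/ and /o/): no rule targets it → [w].
/o/ — between /w/ and /ɡ/; rule 1 does not apply here → [o].
/ɡ/ (between /o/ and /i/) occurs between two vowels → [ɣ] by rule 3.
/i/ — between /ɡ/ and /d/, in an unstressed syllable — surfaces as [ə] (rule 1).
/d/ — between /i/ and /p/; rule 3 does not apply here → [d].
/p/ (between /d/ and /e/) is in the target of rule 2 but the environment (word-initially) is not met → [p].
/e/ (word-final): in an unstressed syllable, so rule 1 applies → [ə].

[rədˈwoɣədpə]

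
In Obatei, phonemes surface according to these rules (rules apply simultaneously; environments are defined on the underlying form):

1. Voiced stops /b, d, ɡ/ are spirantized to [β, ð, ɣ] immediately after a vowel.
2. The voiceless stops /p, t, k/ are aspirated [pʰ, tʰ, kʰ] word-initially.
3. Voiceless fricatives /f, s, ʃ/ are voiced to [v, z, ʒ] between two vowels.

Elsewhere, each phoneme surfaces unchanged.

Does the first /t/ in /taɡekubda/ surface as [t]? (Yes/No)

No

/t/ (word-initial): word-initially, so rule 2 applies → [tʰ].
The actual realization is [tʰ], not [t].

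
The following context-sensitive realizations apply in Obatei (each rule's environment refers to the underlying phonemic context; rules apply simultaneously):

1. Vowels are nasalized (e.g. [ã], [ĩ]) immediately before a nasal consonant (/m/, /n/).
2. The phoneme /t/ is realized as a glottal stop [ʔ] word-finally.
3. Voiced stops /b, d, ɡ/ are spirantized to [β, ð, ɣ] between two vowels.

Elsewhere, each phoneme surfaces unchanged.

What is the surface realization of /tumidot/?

[tũmiðoʔ]

/t/ — word-initial; rule 2 does not apply here → [t].
/u/ meets the environment for rule 1 (before a nasal consonant) → [ũ].
/i/ (between /m/ and /d/) fails the environment for rule 1, so it stays [i].
/d/ (between /i/ and /o/): between two vowels, so rule 3 applies → [ð].
/o/ (between /d/ and /t/) fails the environment for rule 1, so it stays [o].
Rule 2 applies to /t/ (word-final: word-finally) → [ʔ].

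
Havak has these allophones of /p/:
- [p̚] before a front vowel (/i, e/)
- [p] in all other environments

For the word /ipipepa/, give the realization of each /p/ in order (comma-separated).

[p̚], [p̚], [p]

Occurrence 1 (position 2): before a front vowel (/i, e/) → [p̚].
Occurrence 2 (position 4): before a front vowel (/i, e/) → [p̚].
Occurrence 3 (position 6): no conditioning environment matches → elsewhere allophone [p].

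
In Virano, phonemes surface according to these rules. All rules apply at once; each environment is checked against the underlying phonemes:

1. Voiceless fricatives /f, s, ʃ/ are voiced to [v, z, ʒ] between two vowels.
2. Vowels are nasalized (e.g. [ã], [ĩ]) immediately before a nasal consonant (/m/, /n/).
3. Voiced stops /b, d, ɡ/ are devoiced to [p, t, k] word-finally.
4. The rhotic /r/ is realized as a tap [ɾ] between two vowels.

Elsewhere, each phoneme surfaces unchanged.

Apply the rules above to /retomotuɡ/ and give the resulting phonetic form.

[retõmotuk]

/r/ (word-initial) fails the environment for rule 4, so it stays [r].
/e/ (between /r/ and /t/): rule 2 targets it, but not before a nasal consonant → unchanged [e].
/o/ (between /t/ and /m/): before a nasal consonant, so rule 2 applies → [õ].
/o/ (between /m/ and /t/) is in the target of rule 2 but the environment (before a nasal consonant) is not met → [o].
/u/ (between /t/ and /ɡ/) fails the environment for rule 2, so it stays [u].
/ɡ/ meets the environment for rule 3 (word-finally) → [k].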